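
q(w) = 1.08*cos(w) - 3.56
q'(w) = -1.08*sin(w)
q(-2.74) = -4.55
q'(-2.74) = 0.42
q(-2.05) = -4.06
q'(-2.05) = 0.96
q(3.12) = -4.64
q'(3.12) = -0.02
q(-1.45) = -3.43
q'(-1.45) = 1.07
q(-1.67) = -3.67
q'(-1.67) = 1.07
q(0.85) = -2.85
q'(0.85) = -0.81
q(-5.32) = -2.94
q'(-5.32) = -0.89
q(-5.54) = -2.76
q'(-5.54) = -0.73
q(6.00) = -2.52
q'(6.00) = 0.30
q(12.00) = -2.65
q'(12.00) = 0.58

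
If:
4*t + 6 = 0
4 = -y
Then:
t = -3/2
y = -4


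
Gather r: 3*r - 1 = 3*r - 1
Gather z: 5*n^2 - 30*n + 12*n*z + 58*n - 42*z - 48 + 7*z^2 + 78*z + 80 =5*n^2 + 28*n + 7*z^2 + z*(12*n + 36) + 32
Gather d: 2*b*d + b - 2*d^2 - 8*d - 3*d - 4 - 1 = b - 2*d^2 + d*(2*b - 11) - 5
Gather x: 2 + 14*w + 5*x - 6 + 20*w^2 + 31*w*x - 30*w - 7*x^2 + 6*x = 20*w^2 - 16*w - 7*x^2 + x*(31*w + 11) - 4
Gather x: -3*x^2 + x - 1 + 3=-3*x^2 + x + 2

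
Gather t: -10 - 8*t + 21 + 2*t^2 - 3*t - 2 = 2*t^2 - 11*t + 9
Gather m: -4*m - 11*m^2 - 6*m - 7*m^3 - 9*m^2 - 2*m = -7*m^3 - 20*m^2 - 12*m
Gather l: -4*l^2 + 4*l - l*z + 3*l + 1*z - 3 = -4*l^2 + l*(7 - z) + z - 3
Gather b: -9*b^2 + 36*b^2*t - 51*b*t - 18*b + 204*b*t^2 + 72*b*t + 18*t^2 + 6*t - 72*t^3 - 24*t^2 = b^2*(36*t - 9) + b*(204*t^2 + 21*t - 18) - 72*t^3 - 6*t^2 + 6*t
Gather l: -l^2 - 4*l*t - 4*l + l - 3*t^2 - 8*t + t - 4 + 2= -l^2 + l*(-4*t - 3) - 3*t^2 - 7*t - 2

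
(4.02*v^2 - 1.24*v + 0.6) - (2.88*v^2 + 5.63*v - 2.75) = 1.14*v^2 - 6.87*v + 3.35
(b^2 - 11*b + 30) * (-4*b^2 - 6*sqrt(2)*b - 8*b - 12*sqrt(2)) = -4*b^4 - 6*sqrt(2)*b^3 + 36*b^3 - 32*b^2 + 54*sqrt(2)*b^2 - 240*b - 48*sqrt(2)*b - 360*sqrt(2)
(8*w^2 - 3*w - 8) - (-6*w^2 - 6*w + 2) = 14*w^2 + 3*w - 10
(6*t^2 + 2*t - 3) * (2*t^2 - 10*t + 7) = 12*t^4 - 56*t^3 + 16*t^2 + 44*t - 21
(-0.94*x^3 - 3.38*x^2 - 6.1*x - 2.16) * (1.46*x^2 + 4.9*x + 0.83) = -1.3724*x^5 - 9.5408*x^4 - 26.2482*x^3 - 35.849*x^2 - 15.647*x - 1.7928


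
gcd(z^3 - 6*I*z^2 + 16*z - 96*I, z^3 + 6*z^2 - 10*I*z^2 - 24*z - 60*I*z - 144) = z^2 - 10*I*z - 24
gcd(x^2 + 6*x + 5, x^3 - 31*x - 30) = x^2 + 6*x + 5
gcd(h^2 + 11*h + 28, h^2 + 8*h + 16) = h + 4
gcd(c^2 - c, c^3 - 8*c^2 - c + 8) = c - 1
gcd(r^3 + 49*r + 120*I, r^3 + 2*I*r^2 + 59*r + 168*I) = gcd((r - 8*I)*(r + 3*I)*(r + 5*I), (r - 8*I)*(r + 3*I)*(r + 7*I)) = r^2 - 5*I*r + 24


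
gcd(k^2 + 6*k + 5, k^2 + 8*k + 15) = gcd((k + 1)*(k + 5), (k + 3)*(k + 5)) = k + 5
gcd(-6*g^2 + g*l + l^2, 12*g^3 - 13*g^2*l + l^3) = 1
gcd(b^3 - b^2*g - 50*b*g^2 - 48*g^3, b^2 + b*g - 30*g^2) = b + 6*g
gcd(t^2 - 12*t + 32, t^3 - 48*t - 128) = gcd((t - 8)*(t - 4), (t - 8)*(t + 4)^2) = t - 8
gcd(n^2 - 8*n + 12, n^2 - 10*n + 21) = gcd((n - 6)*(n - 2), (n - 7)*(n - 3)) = 1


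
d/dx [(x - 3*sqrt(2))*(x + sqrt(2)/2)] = 2*x - 5*sqrt(2)/2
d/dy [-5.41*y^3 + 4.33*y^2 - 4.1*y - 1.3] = -16.23*y^2 + 8.66*y - 4.1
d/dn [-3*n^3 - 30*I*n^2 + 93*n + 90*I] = -9*n^2 - 60*I*n + 93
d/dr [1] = 0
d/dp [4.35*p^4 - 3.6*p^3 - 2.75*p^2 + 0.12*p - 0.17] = 17.4*p^3 - 10.8*p^2 - 5.5*p + 0.12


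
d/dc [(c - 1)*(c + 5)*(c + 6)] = 3*c^2 + 20*c + 19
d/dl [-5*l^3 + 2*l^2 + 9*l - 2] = -15*l^2 + 4*l + 9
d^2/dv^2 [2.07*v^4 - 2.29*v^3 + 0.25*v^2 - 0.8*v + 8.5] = 24.84*v^2 - 13.74*v + 0.5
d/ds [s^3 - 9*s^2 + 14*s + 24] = 3*s^2 - 18*s + 14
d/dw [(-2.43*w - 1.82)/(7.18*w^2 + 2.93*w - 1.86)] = (17.4474*w^2 + 26.1352*w + 9.8524)/(51.5524*w^4 + 42.0748*w^3 - 18.1247*w^2 - 10.8996*w + 3.4596)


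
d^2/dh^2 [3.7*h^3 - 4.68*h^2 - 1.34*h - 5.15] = 22.2*h - 9.36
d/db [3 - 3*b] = -3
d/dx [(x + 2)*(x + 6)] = 2*x + 8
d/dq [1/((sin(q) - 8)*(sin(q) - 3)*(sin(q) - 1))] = (-3*sin(q)^2 + 24*sin(q) - 35)*cos(q)/((sin(q) - 8)^2*(sin(q) - 3)^2*(sin(q) - 1)^2)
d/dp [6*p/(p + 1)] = 6/(p + 1)^2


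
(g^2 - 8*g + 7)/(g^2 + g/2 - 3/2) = 2*(g - 7)/(2*g + 3)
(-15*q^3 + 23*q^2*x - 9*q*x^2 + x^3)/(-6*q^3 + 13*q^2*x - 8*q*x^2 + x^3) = (15*q^2 - 8*q*x + x^2)/(6*q^2 - 7*q*x + x^2)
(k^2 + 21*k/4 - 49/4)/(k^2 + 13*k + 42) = (k - 7/4)/(k + 6)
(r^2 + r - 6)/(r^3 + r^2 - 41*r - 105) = (r - 2)/(r^2 - 2*r - 35)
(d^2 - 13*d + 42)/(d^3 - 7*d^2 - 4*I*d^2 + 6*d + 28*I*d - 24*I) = (d - 7)/(d^2 - d*(1 + 4*I) + 4*I)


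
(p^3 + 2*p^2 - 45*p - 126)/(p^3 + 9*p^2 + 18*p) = (p - 7)/p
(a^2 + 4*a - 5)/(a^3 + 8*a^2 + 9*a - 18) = (a + 5)/(a^2 + 9*a + 18)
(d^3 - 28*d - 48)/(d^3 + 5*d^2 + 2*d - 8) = (d - 6)/(d - 1)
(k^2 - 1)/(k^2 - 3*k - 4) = (k - 1)/(k - 4)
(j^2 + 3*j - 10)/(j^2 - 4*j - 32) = (-j^2 - 3*j + 10)/(-j^2 + 4*j + 32)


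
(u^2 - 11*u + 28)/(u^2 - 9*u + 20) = (u - 7)/(u - 5)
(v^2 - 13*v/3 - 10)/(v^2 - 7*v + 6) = (v + 5/3)/(v - 1)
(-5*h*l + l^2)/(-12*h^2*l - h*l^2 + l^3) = (5*h - l)/(12*h^2 + h*l - l^2)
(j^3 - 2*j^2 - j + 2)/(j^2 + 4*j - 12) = (j^2 - 1)/(j + 6)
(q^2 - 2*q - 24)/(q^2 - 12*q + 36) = (q + 4)/(q - 6)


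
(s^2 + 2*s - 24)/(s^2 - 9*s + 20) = (s + 6)/(s - 5)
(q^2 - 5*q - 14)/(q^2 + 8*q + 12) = (q - 7)/(q + 6)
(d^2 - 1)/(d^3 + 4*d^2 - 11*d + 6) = (d + 1)/(d^2 + 5*d - 6)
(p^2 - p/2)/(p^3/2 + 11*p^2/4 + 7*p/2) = 2*(2*p - 1)/(2*p^2 + 11*p + 14)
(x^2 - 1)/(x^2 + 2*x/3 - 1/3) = 3*(x - 1)/(3*x - 1)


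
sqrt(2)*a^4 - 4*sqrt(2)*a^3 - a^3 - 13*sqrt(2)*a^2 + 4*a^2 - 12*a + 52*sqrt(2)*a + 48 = (a - 4)*(a - 3*sqrt(2))*(a + 2*sqrt(2))*(sqrt(2)*a + 1)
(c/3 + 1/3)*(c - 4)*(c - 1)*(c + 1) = c^4/3 - c^3 - 5*c^2/3 + c + 4/3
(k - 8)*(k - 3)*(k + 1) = k^3 - 10*k^2 + 13*k + 24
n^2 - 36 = (n - 6)*(n + 6)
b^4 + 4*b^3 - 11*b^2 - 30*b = b*(b - 3)*(b + 2)*(b + 5)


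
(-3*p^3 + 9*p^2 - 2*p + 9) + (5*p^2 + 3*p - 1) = -3*p^3 + 14*p^2 + p + 8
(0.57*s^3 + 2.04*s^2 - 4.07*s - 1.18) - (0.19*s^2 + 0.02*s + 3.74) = 0.57*s^3 + 1.85*s^2 - 4.09*s - 4.92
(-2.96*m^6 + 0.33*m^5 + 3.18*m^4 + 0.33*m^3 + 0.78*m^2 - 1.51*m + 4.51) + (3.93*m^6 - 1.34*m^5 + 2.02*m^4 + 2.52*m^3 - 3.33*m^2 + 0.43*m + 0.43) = 0.97*m^6 - 1.01*m^5 + 5.2*m^4 + 2.85*m^3 - 2.55*m^2 - 1.08*m + 4.94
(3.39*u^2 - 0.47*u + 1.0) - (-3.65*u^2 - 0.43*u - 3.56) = 7.04*u^2 - 0.04*u + 4.56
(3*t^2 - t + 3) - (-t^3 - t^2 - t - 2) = t^3 + 4*t^2 + 5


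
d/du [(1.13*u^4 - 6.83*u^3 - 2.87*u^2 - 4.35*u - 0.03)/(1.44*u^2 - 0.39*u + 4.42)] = (3.2544*u^5 - 11.1573*u^4 + 25.3058*u^3 - 83.1825*u^2 - 25.2844*u - 19.2387)/(2.0736*u^4 - 1.1232*u^3 + 12.8817*u^2 - 3.4476*u + 19.5364)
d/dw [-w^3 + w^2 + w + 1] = -3*w^2 + 2*w + 1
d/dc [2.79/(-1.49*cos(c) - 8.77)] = -4.1571*sin(c)/(1.49*cos(c) + 8.77)^2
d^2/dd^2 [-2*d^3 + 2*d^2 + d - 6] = 4 - 12*d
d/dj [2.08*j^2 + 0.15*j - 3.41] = 4.16*j + 0.15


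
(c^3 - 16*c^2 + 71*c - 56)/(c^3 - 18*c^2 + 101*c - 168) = (c - 1)/(c - 3)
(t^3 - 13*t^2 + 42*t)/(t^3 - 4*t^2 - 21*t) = (t - 6)/(t + 3)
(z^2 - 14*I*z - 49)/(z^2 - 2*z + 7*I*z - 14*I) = (z^2 - 14*I*z - 49)/(z^2 + z*(-2 + 7*I) - 14*I)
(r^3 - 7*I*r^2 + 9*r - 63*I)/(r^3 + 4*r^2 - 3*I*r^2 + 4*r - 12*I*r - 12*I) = (r^2 - 4*I*r + 21)/(r^2 + 4*r + 4)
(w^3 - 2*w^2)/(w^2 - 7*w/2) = 2*w*(w - 2)/(2*w - 7)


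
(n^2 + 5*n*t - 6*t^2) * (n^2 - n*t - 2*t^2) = n^4 + 4*n^3*t - 13*n^2*t^2 - 4*n*t^3 + 12*t^4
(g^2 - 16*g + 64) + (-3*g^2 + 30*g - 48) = -2*g^2 + 14*g + 16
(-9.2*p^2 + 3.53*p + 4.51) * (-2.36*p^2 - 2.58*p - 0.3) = 21.712*p^4 + 15.4052*p^3 - 16.991*p^2 - 12.6948*p - 1.353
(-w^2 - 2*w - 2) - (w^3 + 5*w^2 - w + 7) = -w^3 - 6*w^2 - w - 9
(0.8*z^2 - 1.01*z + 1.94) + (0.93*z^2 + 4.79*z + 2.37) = 1.73*z^2 + 3.78*z + 4.31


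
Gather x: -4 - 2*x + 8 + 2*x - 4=0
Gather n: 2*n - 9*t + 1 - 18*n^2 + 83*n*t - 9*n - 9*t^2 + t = -18*n^2 + n*(83*t - 7) - 9*t^2 - 8*t + 1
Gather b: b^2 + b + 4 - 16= b^2 + b - 12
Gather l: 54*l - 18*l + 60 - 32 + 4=36*l + 32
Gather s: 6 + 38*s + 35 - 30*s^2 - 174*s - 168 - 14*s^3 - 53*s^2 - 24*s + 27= -14*s^3 - 83*s^2 - 160*s - 100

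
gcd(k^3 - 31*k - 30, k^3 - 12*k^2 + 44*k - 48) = k - 6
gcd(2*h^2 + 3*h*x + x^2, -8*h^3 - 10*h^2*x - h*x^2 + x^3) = 2*h^2 + 3*h*x + x^2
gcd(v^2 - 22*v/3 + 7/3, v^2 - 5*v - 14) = v - 7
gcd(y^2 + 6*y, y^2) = y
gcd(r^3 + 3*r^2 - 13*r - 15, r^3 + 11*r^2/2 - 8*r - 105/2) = r^2 + 2*r - 15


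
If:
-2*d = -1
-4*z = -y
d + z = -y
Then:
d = 1/2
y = -2/5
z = -1/10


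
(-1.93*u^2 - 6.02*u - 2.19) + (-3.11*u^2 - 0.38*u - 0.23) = -5.04*u^2 - 6.4*u - 2.42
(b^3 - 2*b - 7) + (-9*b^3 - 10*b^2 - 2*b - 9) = -8*b^3 - 10*b^2 - 4*b - 16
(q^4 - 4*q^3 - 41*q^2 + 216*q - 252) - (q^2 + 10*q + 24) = q^4 - 4*q^3 - 42*q^2 + 206*q - 276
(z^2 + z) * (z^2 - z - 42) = z^4 - 43*z^2 - 42*z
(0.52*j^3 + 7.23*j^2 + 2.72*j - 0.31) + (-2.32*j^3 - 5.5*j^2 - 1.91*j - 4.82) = -1.8*j^3 + 1.73*j^2 + 0.81*j - 5.13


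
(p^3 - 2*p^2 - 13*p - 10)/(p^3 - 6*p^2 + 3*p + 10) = (p + 2)/(p - 2)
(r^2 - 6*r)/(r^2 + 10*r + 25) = r*(r - 6)/(r^2 + 10*r + 25)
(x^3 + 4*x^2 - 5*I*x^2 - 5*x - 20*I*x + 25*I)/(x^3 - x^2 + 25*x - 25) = (x + 5)/(x + 5*I)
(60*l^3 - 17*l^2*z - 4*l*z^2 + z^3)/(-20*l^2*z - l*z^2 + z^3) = (-3*l + z)/z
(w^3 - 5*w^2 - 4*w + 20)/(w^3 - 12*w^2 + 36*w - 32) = (w^2 - 3*w - 10)/(w^2 - 10*w + 16)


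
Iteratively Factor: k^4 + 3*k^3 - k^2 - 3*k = (k)*(k^3 + 3*k^2 - k - 3) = k*(k + 1)*(k^2 + 2*k - 3) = k*(k + 1)*(k + 3)*(k - 1)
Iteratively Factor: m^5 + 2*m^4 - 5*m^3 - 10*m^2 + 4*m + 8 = (m - 1)*(m^4 + 3*m^3 - 2*m^2 - 12*m - 8) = (m - 1)*(m + 2)*(m^3 + m^2 - 4*m - 4) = (m - 1)*(m + 2)^2*(m^2 - m - 2) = (m - 2)*(m - 1)*(m + 2)^2*(m + 1)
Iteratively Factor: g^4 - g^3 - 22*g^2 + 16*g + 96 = (g - 4)*(g^3 + 3*g^2 - 10*g - 24) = (g - 4)*(g + 4)*(g^2 - g - 6) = (g - 4)*(g + 2)*(g + 4)*(g - 3)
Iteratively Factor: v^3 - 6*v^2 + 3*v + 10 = (v + 1)*(v^2 - 7*v + 10) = (v - 5)*(v + 1)*(v - 2)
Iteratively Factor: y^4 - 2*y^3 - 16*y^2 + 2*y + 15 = (y + 1)*(y^3 - 3*y^2 - 13*y + 15) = (y - 1)*(y + 1)*(y^2 - 2*y - 15) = (y - 1)*(y + 1)*(y + 3)*(y - 5)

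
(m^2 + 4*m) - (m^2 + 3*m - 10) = m + 10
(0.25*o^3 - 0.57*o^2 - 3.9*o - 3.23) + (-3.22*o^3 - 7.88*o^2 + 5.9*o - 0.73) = -2.97*o^3 - 8.45*o^2 + 2.0*o - 3.96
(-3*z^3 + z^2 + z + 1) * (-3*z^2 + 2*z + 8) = 9*z^5 - 9*z^4 - 25*z^3 + 7*z^2 + 10*z + 8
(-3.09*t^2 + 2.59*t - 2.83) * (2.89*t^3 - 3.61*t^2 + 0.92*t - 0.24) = -8.9301*t^5 + 18.64*t^4 - 20.3714*t^3 + 13.3407*t^2 - 3.2252*t + 0.6792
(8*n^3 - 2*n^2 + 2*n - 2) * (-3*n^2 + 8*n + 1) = -24*n^5 + 70*n^4 - 14*n^3 + 20*n^2 - 14*n - 2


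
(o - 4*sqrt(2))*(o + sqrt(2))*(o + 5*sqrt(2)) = o^3 + 2*sqrt(2)*o^2 - 38*o - 40*sqrt(2)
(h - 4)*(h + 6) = h^2 + 2*h - 24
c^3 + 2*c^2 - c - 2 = (c - 1)*(c + 1)*(c + 2)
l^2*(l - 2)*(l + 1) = l^4 - l^3 - 2*l^2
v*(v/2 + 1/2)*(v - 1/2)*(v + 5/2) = v^4/2 + 3*v^3/2 + 3*v^2/8 - 5*v/8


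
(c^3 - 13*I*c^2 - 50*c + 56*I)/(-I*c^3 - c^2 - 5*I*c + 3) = (-c^3 + 13*I*c^2 + 50*c - 56*I)/(I*c^3 + c^2 + 5*I*c - 3)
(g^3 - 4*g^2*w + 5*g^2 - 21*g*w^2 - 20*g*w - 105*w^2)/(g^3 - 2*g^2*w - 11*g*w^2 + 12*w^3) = (g^2 - 7*g*w + 5*g - 35*w)/(g^2 - 5*g*w + 4*w^2)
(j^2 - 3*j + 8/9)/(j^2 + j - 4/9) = (3*j - 8)/(3*j + 4)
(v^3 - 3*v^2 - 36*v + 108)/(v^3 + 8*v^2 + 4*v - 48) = (v^2 - 9*v + 18)/(v^2 + 2*v - 8)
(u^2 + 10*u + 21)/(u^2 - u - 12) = (u + 7)/(u - 4)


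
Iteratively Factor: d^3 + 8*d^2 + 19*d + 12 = (d + 3)*(d^2 + 5*d + 4) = (d + 1)*(d + 3)*(d + 4)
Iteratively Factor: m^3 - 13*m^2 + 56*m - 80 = (m - 4)*(m^2 - 9*m + 20) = (m - 4)^2*(m - 5)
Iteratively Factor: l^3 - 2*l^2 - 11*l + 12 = (l - 1)*(l^2 - l - 12) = (l - 1)*(l + 3)*(l - 4)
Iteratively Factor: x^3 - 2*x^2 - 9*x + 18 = (x - 3)*(x^2 + x - 6) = (x - 3)*(x - 2)*(x + 3)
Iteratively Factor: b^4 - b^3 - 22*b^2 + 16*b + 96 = (b - 4)*(b^3 + 3*b^2 - 10*b - 24) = (b - 4)*(b - 3)*(b^2 + 6*b + 8) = (b - 4)*(b - 3)*(b + 2)*(b + 4)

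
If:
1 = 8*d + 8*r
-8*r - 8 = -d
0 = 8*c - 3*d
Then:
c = 3/8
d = 1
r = -7/8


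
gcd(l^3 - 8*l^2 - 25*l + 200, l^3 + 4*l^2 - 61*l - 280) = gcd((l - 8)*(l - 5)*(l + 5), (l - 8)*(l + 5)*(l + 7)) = l^2 - 3*l - 40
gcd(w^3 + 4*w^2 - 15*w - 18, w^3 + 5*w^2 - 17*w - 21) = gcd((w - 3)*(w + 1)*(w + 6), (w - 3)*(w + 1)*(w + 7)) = w^2 - 2*w - 3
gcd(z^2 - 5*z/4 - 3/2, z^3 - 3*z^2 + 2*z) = z - 2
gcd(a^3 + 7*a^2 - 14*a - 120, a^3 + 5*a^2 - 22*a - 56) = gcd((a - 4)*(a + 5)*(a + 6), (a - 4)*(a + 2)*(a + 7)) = a - 4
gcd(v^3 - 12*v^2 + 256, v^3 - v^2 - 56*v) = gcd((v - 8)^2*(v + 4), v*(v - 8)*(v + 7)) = v - 8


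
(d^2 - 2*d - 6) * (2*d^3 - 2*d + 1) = 2*d^5 - 4*d^4 - 14*d^3 + 5*d^2 + 10*d - 6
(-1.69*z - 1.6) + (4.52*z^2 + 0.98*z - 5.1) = 4.52*z^2 - 0.71*z - 6.7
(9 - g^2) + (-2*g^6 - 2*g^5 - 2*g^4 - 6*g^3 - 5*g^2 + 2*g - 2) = -2*g^6 - 2*g^5 - 2*g^4 - 6*g^3 - 6*g^2 + 2*g + 7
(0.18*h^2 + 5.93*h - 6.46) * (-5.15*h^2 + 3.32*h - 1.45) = -0.927*h^4 - 29.9419*h^3 + 52.6956*h^2 - 30.0457*h + 9.367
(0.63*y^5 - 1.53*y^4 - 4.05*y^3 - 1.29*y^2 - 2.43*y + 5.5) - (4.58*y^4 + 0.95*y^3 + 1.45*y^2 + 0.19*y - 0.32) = 0.63*y^5 - 6.11*y^4 - 5.0*y^3 - 2.74*y^2 - 2.62*y + 5.82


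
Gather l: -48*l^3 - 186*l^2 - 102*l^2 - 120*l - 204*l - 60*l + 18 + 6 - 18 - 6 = -48*l^3 - 288*l^2 - 384*l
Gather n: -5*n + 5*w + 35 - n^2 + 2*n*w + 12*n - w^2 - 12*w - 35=-n^2 + n*(2*w + 7) - w^2 - 7*w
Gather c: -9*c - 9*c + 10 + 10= 20 - 18*c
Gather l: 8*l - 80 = 8*l - 80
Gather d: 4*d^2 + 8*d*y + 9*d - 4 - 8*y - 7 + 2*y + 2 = 4*d^2 + d*(8*y + 9) - 6*y - 9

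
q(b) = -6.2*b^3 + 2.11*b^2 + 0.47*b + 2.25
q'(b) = -18.6*b^2 + 4.22*b + 0.47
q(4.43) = -493.28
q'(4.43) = -345.86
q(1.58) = -16.19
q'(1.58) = -39.30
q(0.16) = 2.35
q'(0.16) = 0.67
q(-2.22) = 79.44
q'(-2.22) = -100.57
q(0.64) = 1.79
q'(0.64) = -4.45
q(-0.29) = 2.44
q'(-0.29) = -2.32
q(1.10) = -2.93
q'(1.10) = -17.39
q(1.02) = -1.65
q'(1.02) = -14.58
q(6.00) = -1258.17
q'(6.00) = -643.81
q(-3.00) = 187.23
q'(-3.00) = -179.59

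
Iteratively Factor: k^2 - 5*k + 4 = (k - 1)*(k - 4)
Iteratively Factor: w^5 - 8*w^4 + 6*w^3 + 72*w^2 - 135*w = (w)*(w^4 - 8*w^3 + 6*w^2 + 72*w - 135) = w*(w - 3)*(w^3 - 5*w^2 - 9*w + 45) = w*(w - 3)^2*(w^2 - 2*w - 15) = w*(w - 3)^2*(w + 3)*(w - 5)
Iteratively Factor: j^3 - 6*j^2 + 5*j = (j - 1)*(j^2 - 5*j) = (j - 5)*(j - 1)*(j)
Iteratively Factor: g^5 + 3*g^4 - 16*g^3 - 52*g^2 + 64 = (g + 2)*(g^4 + g^3 - 18*g^2 - 16*g + 32) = (g + 2)^2*(g^3 - g^2 - 16*g + 16) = (g + 2)^2*(g + 4)*(g^2 - 5*g + 4) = (g - 4)*(g + 2)^2*(g + 4)*(g - 1)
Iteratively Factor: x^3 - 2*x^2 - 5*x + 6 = (x + 2)*(x^2 - 4*x + 3) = (x - 3)*(x + 2)*(x - 1)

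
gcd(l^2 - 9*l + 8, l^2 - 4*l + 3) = l - 1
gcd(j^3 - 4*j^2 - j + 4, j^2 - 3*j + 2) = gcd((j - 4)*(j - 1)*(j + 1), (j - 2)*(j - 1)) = j - 1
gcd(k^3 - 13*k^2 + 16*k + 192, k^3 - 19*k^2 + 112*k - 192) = k^2 - 16*k + 64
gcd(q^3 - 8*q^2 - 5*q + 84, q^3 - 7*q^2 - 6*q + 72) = q^2 - q - 12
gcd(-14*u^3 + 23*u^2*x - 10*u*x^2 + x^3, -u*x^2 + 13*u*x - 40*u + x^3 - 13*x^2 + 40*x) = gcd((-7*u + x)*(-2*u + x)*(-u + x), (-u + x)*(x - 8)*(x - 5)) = -u + x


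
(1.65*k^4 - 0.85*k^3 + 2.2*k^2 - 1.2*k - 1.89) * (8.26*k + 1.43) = 13.629*k^5 - 4.6615*k^4 + 16.9565*k^3 - 6.766*k^2 - 17.3274*k - 2.7027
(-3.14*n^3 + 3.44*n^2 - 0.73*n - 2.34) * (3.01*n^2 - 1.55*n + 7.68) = -9.4514*n^5 + 15.2214*n^4 - 31.6445*n^3 + 20.5073*n^2 - 1.9794*n - 17.9712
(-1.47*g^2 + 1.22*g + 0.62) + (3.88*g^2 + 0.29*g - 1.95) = 2.41*g^2 + 1.51*g - 1.33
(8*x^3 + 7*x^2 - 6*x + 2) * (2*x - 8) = 16*x^4 - 50*x^3 - 68*x^2 + 52*x - 16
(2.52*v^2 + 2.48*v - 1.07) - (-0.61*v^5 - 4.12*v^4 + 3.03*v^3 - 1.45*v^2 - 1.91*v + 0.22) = 0.61*v^5 + 4.12*v^4 - 3.03*v^3 + 3.97*v^2 + 4.39*v - 1.29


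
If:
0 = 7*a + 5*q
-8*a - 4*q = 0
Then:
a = 0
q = 0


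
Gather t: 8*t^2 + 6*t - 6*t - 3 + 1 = 8*t^2 - 2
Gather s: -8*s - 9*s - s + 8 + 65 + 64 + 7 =144 - 18*s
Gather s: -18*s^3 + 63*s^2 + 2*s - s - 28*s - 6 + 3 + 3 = -18*s^3 + 63*s^2 - 27*s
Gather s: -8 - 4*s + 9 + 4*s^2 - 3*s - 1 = 4*s^2 - 7*s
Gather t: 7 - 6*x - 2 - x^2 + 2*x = -x^2 - 4*x + 5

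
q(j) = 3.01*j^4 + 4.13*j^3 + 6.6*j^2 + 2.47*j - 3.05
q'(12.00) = 22750.15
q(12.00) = 70528.99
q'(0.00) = 2.47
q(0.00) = -3.05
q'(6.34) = 3652.46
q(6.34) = 6193.61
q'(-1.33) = -21.50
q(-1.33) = 5.04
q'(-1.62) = -37.59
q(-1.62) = 13.44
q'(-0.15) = 0.73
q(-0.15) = -3.28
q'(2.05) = 185.33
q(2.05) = 118.49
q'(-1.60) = -36.25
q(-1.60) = 12.70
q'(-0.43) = -1.87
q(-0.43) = -3.12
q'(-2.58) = -155.88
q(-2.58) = 96.95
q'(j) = 12.04*j^3 + 12.39*j^2 + 13.2*j + 2.47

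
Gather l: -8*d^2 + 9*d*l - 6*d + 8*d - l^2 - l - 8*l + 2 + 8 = -8*d^2 + 2*d - l^2 + l*(9*d - 9) + 10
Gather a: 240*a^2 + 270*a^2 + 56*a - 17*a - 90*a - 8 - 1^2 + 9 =510*a^2 - 51*a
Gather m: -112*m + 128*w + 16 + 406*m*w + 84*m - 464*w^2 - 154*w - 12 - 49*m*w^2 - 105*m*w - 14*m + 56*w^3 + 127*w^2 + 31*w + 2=m*(-49*w^2 + 301*w - 42) + 56*w^3 - 337*w^2 + 5*w + 6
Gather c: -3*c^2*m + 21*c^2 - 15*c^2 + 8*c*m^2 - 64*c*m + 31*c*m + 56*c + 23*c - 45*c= c^2*(6 - 3*m) + c*(8*m^2 - 33*m + 34)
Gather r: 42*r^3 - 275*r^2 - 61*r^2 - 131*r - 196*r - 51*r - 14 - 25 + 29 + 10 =42*r^3 - 336*r^2 - 378*r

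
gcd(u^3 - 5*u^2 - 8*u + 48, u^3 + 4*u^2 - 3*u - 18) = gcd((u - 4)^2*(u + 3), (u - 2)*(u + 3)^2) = u + 3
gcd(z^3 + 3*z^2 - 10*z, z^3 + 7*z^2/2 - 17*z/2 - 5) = z^2 + 3*z - 10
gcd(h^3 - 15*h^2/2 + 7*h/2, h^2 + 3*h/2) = h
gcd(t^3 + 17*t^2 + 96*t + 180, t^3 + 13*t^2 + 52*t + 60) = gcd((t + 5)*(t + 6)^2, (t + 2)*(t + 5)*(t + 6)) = t^2 + 11*t + 30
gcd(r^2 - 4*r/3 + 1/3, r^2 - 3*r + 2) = r - 1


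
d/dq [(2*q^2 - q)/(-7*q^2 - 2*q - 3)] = (-11*q^2 - 12*q + 3)/(49*q^4 + 28*q^3 + 46*q^2 + 12*q + 9)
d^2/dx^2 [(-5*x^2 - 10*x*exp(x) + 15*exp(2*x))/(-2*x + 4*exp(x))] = (10*x^3 - 10*x^2*exp(x) + 45*x*exp(2*x) - 50*x*exp(x) - 30*exp(3*x) + 25*exp(x))*exp(x)/(x^3 - 6*x^2*exp(x) + 12*x*exp(2*x) - 8*exp(3*x))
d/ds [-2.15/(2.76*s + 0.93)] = 5.934/(2.76*s + 0.93)^2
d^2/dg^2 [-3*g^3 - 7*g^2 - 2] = -18*g - 14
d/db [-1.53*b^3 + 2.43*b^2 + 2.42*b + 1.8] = -4.59*b^2 + 4.86*b + 2.42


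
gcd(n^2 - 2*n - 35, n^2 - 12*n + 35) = n - 7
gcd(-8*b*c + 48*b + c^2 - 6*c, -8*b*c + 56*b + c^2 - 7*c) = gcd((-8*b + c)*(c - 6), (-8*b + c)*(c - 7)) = 8*b - c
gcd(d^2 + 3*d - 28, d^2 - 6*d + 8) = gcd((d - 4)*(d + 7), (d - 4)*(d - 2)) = d - 4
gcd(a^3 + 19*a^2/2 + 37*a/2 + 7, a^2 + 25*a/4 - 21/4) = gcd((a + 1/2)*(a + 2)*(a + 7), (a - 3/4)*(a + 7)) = a + 7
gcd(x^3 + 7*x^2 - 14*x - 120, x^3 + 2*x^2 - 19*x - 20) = x^2 + x - 20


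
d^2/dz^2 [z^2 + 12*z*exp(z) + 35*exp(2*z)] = 12*z*exp(z) + 140*exp(2*z) + 24*exp(z) + 2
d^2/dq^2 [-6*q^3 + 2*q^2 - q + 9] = 4 - 36*q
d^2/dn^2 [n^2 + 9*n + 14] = 2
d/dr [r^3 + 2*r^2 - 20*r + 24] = 3*r^2 + 4*r - 20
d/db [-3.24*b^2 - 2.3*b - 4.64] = -6.48*b - 2.3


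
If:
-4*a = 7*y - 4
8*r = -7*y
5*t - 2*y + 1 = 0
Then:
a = 1 - 7*y/4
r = -7*y/8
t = 2*y/5 - 1/5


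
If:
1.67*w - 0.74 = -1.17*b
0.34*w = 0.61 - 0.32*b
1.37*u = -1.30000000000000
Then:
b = 5.62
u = -0.95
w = -3.49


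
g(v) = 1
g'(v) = 0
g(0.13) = 1.00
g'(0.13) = 0.00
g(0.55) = 1.00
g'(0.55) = 0.00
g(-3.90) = 1.00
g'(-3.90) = 0.00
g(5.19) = 1.00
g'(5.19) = 0.00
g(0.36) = 1.00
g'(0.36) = 0.00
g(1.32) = 1.00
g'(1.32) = 0.00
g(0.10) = 1.00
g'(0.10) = 0.00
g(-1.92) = 1.00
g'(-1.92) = 0.00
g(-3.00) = 1.00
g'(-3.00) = 0.00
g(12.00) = 1.00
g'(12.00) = 0.00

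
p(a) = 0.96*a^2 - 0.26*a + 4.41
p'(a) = 1.92*a - 0.26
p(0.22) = 4.40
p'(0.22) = 0.16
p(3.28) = 13.89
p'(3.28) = 6.04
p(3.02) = 12.38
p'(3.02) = 5.54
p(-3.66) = 18.22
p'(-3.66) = -7.29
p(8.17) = 66.36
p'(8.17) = 15.43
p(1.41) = 5.95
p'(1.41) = 2.45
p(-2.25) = 9.86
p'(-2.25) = -4.58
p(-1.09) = 5.83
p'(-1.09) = -2.35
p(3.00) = 12.27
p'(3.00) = 5.50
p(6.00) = 37.41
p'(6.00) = 11.26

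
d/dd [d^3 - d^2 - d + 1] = 3*d^2 - 2*d - 1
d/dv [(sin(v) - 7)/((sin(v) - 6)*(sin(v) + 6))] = (14*sin(v) + cos(v)^2 - 37)*cos(v)/((sin(v) - 6)^2*(sin(v) + 6)^2)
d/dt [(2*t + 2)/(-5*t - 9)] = -8/(5*t + 9)^2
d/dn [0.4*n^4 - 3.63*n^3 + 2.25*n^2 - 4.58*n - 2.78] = 1.6*n^3 - 10.89*n^2 + 4.5*n - 4.58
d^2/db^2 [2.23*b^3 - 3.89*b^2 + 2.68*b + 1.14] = 13.38*b - 7.78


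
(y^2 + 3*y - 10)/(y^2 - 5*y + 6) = (y + 5)/(y - 3)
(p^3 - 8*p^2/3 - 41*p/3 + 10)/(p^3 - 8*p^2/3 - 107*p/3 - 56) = (3*p^2 - 17*p + 10)/(3*p^2 - 17*p - 56)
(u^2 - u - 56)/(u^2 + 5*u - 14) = (u - 8)/(u - 2)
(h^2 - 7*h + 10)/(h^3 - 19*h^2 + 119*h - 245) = (h - 2)/(h^2 - 14*h + 49)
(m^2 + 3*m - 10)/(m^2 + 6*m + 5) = (m - 2)/(m + 1)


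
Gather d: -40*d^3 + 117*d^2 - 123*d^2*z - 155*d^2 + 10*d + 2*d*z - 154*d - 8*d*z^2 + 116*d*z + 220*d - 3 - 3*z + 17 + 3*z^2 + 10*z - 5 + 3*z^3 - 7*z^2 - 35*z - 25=-40*d^3 + d^2*(-123*z - 38) + d*(-8*z^2 + 118*z + 76) + 3*z^3 - 4*z^2 - 28*z - 16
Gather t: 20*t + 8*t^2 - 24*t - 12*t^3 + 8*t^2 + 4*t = -12*t^3 + 16*t^2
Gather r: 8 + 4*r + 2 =4*r + 10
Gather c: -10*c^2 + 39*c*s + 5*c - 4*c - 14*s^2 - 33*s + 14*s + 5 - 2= -10*c^2 + c*(39*s + 1) - 14*s^2 - 19*s + 3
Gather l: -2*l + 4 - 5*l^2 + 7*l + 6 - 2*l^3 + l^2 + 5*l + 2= -2*l^3 - 4*l^2 + 10*l + 12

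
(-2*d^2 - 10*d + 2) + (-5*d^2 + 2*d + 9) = -7*d^2 - 8*d + 11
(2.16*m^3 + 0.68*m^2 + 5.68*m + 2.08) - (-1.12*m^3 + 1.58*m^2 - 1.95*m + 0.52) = 3.28*m^3 - 0.9*m^2 + 7.63*m + 1.56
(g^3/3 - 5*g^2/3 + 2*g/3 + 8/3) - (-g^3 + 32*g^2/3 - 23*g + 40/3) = 4*g^3/3 - 37*g^2/3 + 71*g/3 - 32/3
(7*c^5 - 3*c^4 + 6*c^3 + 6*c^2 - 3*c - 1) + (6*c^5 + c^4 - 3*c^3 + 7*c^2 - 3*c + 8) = 13*c^5 - 2*c^4 + 3*c^3 + 13*c^2 - 6*c + 7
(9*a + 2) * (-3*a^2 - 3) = -27*a^3 - 6*a^2 - 27*a - 6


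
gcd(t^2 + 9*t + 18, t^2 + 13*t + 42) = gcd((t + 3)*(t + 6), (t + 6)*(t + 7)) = t + 6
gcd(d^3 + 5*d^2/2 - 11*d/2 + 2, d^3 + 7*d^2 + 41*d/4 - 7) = d^2 + 7*d/2 - 2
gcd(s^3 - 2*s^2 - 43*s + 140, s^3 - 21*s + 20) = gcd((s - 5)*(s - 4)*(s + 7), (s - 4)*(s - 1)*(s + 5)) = s - 4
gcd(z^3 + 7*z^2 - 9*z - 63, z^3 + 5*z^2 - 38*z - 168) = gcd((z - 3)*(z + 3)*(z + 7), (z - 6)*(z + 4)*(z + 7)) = z + 7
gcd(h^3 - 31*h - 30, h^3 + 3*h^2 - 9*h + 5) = h + 5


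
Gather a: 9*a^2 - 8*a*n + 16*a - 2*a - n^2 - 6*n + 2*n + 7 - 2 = 9*a^2 + a*(14 - 8*n) - n^2 - 4*n + 5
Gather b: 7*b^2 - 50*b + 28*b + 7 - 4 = 7*b^2 - 22*b + 3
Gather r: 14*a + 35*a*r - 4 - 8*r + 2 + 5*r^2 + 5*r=14*a + 5*r^2 + r*(35*a - 3) - 2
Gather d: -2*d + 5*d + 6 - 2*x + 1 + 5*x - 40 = 3*d + 3*x - 33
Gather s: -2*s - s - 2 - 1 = -3*s - 3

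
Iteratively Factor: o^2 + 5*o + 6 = (o + 2)*(o + 3)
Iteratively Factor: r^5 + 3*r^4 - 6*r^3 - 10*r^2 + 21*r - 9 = (r - 1)*(r^4 + 4*r^3 - 2*r^2 - 12*r + 9) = (r - 1)^2*(r^3 + 5*r^2 + 3*r - 9) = (r - 1)^3*(r^2 + 6*r + 9) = (r - 1)^3*(r + 3)*(r + 3)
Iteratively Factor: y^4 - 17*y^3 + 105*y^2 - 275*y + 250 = (y - 5)*(y^3 - 12*y^2 + 45*y - 50) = (y - 5)^2*(y^2 - 7*y + 10) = (y - 5)^2*(y - 2)*(y - 5)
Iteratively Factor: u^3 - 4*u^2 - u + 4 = (u + 1)*(u^2 - 5*u + 4) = (u - 1)*(u + 1)*(u - 4)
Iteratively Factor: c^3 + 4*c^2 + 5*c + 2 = (c + 2)*(c^2 + 2*c + 1) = (c + 1)*(c + 2)*(c + 1)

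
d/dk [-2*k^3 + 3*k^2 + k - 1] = -6*k^2 + 6*k + 1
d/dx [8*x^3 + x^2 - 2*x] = 24*x^2 + 2*x - 2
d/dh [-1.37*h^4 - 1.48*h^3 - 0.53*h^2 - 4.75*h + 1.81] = -5.48*h^3 - 4.44*h^2 - 1.06*h - 4.75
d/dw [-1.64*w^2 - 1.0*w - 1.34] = -3.28*w - 1.0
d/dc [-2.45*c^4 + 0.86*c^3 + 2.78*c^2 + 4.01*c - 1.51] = -9.8*c^3 + 2.58*c^2 + 5.56*c + 4.01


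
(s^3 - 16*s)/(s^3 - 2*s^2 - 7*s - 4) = s*(s + 4)/(s^2 + 2*s + 1)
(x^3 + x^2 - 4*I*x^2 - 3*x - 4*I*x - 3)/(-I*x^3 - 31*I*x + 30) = (I*x^3 + x^2*(4 + I) + x*(4 - 3*I) - 3*I)/(x^3 + 31*x + 30*I)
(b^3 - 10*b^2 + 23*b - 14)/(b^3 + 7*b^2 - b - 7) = (b^2 - 9*b + 14)/(b^2 + 8*b + 7)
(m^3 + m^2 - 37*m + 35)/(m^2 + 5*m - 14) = (m^2 - 6*m + 5)/(m - 2)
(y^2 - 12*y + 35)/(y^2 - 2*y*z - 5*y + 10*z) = (y - 7)/(y - 2*z)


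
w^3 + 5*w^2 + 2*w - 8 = (w - 1)*(w + 2)*(w + 4)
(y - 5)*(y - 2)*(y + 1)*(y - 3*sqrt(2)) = y^4 - 6*y^3 - 3*sqrt(2)*y^3 + 3*y^2 + 18*sqrt(2)*y^2 - 9*sqrt(2)*y + 10*y - 30*sqrt(2)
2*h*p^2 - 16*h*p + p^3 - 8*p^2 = p*(2*h + p)*(p - 8)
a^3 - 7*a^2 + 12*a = a*(a - 4)*(a - 3)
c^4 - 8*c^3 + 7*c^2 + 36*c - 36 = (c - 6)*(c - 3)*(c - 1)*(c + 2)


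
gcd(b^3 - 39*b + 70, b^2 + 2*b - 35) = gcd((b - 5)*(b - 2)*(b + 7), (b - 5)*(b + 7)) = b^2 + 2*b - 35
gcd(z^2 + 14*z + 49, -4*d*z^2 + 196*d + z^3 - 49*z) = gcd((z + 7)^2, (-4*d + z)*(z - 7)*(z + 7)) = z + 7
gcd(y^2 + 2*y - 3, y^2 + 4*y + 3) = y + 3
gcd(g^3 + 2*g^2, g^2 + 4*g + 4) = g + 2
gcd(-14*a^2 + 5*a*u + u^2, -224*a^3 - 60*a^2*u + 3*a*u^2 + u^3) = 7*a + u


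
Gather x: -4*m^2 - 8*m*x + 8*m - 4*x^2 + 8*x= -4*m^2 + 8*m - 4*x^2 + x*(8 - 8*m)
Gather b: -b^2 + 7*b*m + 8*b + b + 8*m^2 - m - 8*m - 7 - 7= -b^2 + b*(7*m + 9) + 8*m^2 - 9*m - 14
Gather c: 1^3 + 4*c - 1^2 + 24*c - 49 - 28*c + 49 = 0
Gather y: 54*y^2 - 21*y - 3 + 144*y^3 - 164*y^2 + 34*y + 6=144*y^3 - 110*y^2 + 13*y + 3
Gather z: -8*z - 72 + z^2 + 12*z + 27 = z^2 + 4*z - 45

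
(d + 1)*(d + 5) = d^2 + 6*d + 5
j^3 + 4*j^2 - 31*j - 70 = (j - 5)*(j + 2)*(j + 7)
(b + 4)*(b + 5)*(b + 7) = b^3 + 16*b^2 + 83*b + 140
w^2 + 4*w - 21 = (w - 3)*(w + 7)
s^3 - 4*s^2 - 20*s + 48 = (s - 6)*(s - 2)*(s + 4)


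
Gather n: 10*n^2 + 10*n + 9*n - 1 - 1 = 10*n^2 + 19*n - 2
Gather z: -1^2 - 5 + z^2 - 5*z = z^2 - 5*z - 6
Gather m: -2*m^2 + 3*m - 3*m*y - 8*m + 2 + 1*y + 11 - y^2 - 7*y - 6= -2*m^2 + m*(-3*y - 5) - y^2 - 6*y + 7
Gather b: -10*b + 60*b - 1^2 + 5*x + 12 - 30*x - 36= 50*b - 25*x - 25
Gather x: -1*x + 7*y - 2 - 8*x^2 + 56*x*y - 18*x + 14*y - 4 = -8*x^2 + x*(56*y - 19) + 21*y - 6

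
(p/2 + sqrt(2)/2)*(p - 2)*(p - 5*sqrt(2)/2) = p^3/2 - 3*sqrt(2)*p^2/4 - p^2 - 5*p/2 + 3*sqrt(2)*p/2 + 5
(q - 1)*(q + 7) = q^2 + 6*q - 7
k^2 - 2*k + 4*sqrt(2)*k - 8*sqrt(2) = (k - 2)*(k + 4*sqrt(2))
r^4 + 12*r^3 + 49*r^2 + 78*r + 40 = (r + 1)*(r + 2)*(r + 4)*(r + 5)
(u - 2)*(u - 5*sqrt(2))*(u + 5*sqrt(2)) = u^3 - 2*u^2 - 50*u + 100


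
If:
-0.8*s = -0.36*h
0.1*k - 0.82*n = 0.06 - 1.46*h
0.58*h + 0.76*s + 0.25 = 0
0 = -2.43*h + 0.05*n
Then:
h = -0.27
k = -103.50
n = -13.18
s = -0.12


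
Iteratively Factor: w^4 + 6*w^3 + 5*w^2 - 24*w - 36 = (w - 2)*(w^3 + 8*w^2 + 21*w + 18) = (w - 2)*(w + 3)*(w^2 + 5*w + 6) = (w - 2)*(w + 3)^2*(w + 2)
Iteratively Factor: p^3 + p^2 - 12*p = (p - 3)*(p^2 + 4*p) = (p - 3)*(p + 4)*(p)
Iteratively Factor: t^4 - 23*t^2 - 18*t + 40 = (t - 5)*(t^3 + 5*t^2 + 2*t - 8) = (t - 5)*(t + 2)*(t^2 + 3*t - 4) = (t - 5)*(t + 2)*(t + 4)*(t - 1)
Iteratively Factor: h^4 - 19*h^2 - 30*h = (h)*(h^3 - 19*h - 30) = h*(h + 3)*(h^2 - 3*h - 10) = h*(h - 5)*(h + 3)*(h + 2)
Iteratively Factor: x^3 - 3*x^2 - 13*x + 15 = (x - 1)*(x^2 - 2*x - 15) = (x - 1)*(x + 3)*(x - 5)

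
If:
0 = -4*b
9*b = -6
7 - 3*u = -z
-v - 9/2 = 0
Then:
No Solution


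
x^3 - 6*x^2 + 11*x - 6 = (x - 3)*(x - 2)*(x - 1)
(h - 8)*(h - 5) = h^2 - 13*h + 40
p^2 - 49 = (p - 7)*(p + 7)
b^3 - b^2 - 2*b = b*(b - 2)*(b + 1)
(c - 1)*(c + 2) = c^2 + c - 2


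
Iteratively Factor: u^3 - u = (u + 1)*(u^2 - u) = (u - 1)*(u + 1)*(u)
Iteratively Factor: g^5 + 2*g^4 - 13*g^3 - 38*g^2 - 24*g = (g + 2)*(g^4 - 13*g^2 - 12*g) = g*(g + 2)*(g^3 - 13*g - 12) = g*(g + 2)*(g + 3)*(g^2 - 3*g - 4) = g*(g + 1)*(g + 2)*(g + 3)*(g - 4)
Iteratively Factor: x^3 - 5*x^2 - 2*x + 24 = (x - 4)*(x^2 - x - 6) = (x - 4)*(x - 3)*(x + 2)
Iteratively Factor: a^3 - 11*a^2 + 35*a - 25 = (a - 5)*(a^2 - 6*a + 5) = (a - 5)*(a - 1)*(a - 5)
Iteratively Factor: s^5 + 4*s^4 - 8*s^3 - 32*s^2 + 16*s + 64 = (s + 4)*(s^4 - 8*s^2 + 16) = (s + 2)*(s + 4)*(s^3 - 2*s^2 - 4*s + 8) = (s + 2)^2*(s + 4)*(s^2 - 4*s + 4) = (s - 2)*(s + 2)^2*(s + 4)*(s - 2)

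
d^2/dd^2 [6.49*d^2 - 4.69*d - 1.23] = 12.9800000000000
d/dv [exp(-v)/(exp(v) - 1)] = (1 - 2*exp(v))*exp(-v)/(exp(2*v) - 2*exp(v) + 1)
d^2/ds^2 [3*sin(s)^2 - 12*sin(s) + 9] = 12*sin(s) + 6*cos(2*s)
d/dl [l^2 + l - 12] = 2*l + 1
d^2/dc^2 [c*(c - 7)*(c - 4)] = 6*c - 22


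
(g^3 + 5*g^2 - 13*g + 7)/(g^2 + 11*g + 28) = (g^2 - 2*g + 1)/(g + 4)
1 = 1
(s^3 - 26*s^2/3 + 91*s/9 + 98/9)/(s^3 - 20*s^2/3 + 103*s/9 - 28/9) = (3*s^2 - 19*s - 14)/(3*s^2 - 13*s + 4)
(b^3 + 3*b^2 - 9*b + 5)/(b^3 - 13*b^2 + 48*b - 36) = (b^2 + 4*b - 5)/(b^2 - 12*b + 36)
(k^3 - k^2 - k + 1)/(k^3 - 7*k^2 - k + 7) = (k - 1)/(k - 7)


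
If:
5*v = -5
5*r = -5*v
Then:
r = 1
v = -1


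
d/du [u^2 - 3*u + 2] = 2*u - 3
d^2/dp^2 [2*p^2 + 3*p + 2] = 4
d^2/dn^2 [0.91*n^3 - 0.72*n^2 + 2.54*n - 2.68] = 5.46*n - 1.44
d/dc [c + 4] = 1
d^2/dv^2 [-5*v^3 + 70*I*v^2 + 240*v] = -30*v + 140*I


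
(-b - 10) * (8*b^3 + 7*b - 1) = -8*b^4 - 80*b^3 - 7*b^2 - 69*b + 10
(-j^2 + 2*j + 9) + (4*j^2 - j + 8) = 3*j^2 + j + 17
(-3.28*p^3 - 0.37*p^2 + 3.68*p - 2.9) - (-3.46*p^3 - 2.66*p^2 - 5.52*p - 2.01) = 0.18*p^3 + 2.29*p^2 + 9.2*p - 0.89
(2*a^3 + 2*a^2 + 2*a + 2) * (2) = 4*a^3 + 4*a^2 + 4*a + 4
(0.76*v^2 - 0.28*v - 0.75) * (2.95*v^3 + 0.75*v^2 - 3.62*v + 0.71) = 2.242*v^5 - 0.256*v^4 - 5.1737*v^3 + 0.9907*v^2 + 2.5162*v - 0.5325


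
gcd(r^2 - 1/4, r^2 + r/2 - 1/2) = r - 1/2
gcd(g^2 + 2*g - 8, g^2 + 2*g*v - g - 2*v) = 1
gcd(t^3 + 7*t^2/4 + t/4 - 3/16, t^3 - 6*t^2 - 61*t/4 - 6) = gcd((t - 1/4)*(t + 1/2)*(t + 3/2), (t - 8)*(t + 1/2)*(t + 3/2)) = t^2 + 2*t + 3/4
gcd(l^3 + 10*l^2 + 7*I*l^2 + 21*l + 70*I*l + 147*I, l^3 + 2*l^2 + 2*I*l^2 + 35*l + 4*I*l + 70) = l + 7*I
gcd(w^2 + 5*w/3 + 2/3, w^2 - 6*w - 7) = w + 1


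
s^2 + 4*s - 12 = (s - 2)*(s + 6)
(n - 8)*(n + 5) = n^2 - 3*n - 40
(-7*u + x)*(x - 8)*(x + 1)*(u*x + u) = -7*u^2*x^3 + 42*u^2*x^2 + 105*u^2*x + 56*u^2 + u*x^4 - 6*u*x^3 - 15*u*x^2 - 8*u*x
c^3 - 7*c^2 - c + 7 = (c - 7)*(c - 1)*(c + 1)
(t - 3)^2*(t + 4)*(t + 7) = t^4 + 5*t^3 - 29*t^2 - 69*t + 252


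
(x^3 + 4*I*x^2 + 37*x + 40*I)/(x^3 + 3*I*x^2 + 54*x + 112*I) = (x^2 - 4*I*x + 5)/(x^2 - 5*I*x + 14)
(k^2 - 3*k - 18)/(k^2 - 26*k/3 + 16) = 3*(k + 3)/(3*k - 8)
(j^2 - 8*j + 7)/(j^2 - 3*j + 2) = (j - 7)/(j - 2)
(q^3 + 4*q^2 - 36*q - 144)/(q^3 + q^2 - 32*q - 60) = (q^2 + 10*q + 24)/(q^2 + 7*q + 10)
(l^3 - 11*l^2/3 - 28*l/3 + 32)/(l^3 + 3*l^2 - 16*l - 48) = (l - 8/3)/(l + 4)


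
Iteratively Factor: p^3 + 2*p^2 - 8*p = (p)*(p^2 + 2*p - 8) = p*(p + 4)*(p - 2)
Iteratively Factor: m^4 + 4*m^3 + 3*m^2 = (m)*(m^3 + 4*m^2 + 3*m) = m*(m + 1)*(m^2 + 3*m) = m^2*(m + 1)*(m + 3)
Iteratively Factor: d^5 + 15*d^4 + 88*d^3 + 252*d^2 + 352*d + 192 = (d + 2)*(d^4 + 13*d^3 + 62*d^2 + 128*d + 96) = (d + 2)*(d + 4)*(d^3 + 9*d^2 + 26*d + 24) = (d + 2)*(d + 4)^2*(d^2 + 5*d + 6) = (d + 2)^2*(d + 4)^2*(d + 3)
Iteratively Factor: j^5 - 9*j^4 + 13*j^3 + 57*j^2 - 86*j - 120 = (j - 5)*(j^4 - 4*j^3 - 7*j^2 + 22*j + 24) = (j - 5)*(j + 2)*(j^3 - 6*j^2 + 5*j + 12) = (j - 5)*(j - 3)*(j + 2)*(j^2 - 3*j - 4) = (j - 5)*(j - 3)*(j + 1)*(j + 2)*(j - 4)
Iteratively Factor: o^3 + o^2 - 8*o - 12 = (o + 2)*(o^2 - o - 6) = (o + 2)^2*(o - 3)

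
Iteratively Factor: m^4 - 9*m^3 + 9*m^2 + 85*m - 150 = (m - 5)*(m^3 - 4*m^2 - 11*m + 30) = (m - 5)*(m + 3)*(m^2 - 7*m + 10) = (m - 5)^2*(m + 3)*(m - 2)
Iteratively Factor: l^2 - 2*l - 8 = (l - 4)*(l + 2)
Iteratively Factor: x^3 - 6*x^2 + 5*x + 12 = (x - 4)*(x^2 - 2*x - 3) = (x - 4)*(x - 3)*(x + 1)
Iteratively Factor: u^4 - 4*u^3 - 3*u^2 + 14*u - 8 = (u + 2)*(u^3 - 6*u^2 + 9*u - 4) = (u - 1)*(u + 2)*(u^2 - 5*u + 4) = (u - 4)*(u - 1)*(u + 2)*(u - 1)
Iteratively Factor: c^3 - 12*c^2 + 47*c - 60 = (c - 4)*(c^2 - 8*c + 15) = (c - 4)*(c - 3)*(c - 5)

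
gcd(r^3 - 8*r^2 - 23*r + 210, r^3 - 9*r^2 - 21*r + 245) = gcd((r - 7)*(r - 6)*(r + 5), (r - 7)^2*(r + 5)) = r^2 - 2*r - 35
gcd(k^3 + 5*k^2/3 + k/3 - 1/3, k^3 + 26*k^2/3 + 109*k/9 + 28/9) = 1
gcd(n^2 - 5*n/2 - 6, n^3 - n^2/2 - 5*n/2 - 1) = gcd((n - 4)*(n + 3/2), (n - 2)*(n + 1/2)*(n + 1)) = 1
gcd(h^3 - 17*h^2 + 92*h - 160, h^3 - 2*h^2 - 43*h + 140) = h^2 - 9*h + 20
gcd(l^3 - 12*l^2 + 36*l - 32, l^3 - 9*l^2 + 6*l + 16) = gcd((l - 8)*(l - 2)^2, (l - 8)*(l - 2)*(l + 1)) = l^2 - 10*l + 16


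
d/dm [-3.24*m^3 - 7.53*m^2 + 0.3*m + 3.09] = -9.72*m^2 - 15.06*m + 0.3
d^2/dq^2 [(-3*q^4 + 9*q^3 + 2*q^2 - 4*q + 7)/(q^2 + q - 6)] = 2*(-3*q^6 - 9*q^5 + 45*q^4 + 201*q^3 - 753*q^2 + 921*q + 97)/(q^6 + 3*q^5 - 15*q^4 - 35*q^3 + 90*q^2 + 108*q - 216)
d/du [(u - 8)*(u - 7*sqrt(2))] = 2*u - 7*sqrt(2) - 8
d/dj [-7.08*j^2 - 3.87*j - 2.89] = -14.16*j - 3.87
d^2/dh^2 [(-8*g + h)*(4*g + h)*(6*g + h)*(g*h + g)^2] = g^2*(-384*g^3 - 336*g^2*h - 224*g^2 + 24*g*h^2 + 24*g*h + 4*g + 20*h^3 + 24*h^2 + 6*h)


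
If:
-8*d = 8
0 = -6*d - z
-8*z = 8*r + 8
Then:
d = -1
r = -7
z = 6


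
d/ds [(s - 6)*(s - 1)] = 2*s - 7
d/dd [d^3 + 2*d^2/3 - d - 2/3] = 3*d^2 + 4*d/3 - 1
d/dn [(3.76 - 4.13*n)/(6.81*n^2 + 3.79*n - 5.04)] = (28.1253*n^2 - 51.2112*n + 6.5648)/(46.3761*n^4 + 51.6198*n^3 - 54.2807*n^2 - 38.2032*n + 25.4016)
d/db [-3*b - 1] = -3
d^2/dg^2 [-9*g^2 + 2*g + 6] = -18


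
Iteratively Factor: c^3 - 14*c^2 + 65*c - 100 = (c - 4)*(c^2 - 10*c + 25) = (c - 5)*(c - 4)*(c - 5)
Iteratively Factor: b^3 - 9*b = (b + 3)*(b^2 - 3*b) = b*(b + 3)*(b - 3)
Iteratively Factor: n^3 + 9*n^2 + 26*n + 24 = (n + 3)*(n^2 + 6*n + 8) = (n + 3)*(n + 4)*(n + 2)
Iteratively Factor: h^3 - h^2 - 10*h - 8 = (h - 4)*(h^2 + 3*h + 2) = (h - 4)*(h + 2)*(h + 1)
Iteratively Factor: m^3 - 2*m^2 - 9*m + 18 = (m + 3)*(m^2 - 5*m + 6) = (m - 2)*(m + 3)*(m - 3)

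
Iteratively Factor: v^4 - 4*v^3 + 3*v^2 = (v - 1)*(v^3 - 3*v^2) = v*(v - 1)*(v^2 - 3*v) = v*(v - 3)*(v - 1)*(v)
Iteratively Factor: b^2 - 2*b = (b)*(b - 2)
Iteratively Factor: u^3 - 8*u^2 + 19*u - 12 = (u - 1)*(u^2 - 7*u + 12) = (u - 3)*(u - 1)*(u - 4)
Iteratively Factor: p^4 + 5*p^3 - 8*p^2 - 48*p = (p + 4)*(p^3 + p^2 - 12*p) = (p + 4)^2*(p^2 - 3*p) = (p - 3)*(p + 4)^2*(p)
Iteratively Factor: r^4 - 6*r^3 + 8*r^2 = (r)*(r^3 - 6*r^2 + 8*r) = r*(r - 2)*(r^2 - 4*r) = r*(r - 4)*(r - 2)*(r)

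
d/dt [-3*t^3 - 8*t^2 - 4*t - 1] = -9*t^2 - 16*t - 4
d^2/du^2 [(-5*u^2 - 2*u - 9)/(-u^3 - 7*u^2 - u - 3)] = 2*(5*u^6 + 6*u^5 + 81*u^4 + 460*u^3 + 999*u^2 - 18*u - 141)/(u^9 + 21*u^8 + 150*u^7 + 394*u^6 + 276*u^5 + 480*u^4 + 154*u^3 + 198*u^2 + 27*u + 27)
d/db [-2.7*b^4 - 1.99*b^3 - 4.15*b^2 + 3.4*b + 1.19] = -10.8*b^3 - 5.97*b^2 - 8.3*b + 3.4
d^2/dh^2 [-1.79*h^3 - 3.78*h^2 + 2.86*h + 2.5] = -10.74*h - 7.56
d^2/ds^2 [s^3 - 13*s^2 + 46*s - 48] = 6*s - 26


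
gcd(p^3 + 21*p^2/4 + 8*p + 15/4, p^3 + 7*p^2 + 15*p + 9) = p^2 + 4*p + 3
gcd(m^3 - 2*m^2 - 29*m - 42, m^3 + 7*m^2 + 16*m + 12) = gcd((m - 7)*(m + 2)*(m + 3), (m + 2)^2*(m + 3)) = m^2 + 5*m + 6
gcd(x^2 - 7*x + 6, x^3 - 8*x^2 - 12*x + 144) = x - 6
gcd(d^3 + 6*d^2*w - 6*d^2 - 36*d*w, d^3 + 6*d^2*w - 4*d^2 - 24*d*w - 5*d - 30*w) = d + 6*w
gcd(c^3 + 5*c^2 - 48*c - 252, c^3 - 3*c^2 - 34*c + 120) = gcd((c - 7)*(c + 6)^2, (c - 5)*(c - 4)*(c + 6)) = c + 6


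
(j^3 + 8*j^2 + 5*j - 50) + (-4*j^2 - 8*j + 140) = j^3 + 4*j^2 - 3*j + 90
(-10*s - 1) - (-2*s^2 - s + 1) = 2*s^2 - 9*s - 2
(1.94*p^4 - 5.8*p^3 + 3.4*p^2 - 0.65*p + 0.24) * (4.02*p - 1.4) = 7.7988*p^5 - 26.032*p^4 + 21.788*p^3 - 7.373*p^2 + 1.8748*p - 0.336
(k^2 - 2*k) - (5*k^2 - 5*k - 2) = -4*k^2 + 3*k + 2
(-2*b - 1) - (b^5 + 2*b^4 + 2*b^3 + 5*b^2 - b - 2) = -b^5 - 2*b^4 - 2*b^3 - 5*b^2 - b + 1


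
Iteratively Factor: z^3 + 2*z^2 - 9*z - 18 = (z + 2)*(z^2 - 9) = (z + 2)*(z + 3)*(z - 3)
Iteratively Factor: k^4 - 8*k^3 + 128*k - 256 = (k - 4)*(k^3 - 4*k^2 - 16*k + 64) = (k - 4)*(k + 4)*(k^2 - 8*k + 16) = (k - 4)^2*(k + 4)*(k - 4)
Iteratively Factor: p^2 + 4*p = (p + 4)*(p)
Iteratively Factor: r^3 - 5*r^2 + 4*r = (r)*(r^2 - 5*r + 4) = r*(r - 1)*(r - 4)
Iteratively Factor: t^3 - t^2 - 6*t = (t - 3)*(t^2 + 2*t) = t*(t - 3)*(t + 2)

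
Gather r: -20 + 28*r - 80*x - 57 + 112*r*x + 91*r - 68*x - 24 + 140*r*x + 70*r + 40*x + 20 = r*(252*x + 189) - 108*x - 81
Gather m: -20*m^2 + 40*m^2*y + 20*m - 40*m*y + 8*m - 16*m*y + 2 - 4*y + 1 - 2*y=m^2*(40*y - 20) + m*(28 - 56*y) - 6*y + 3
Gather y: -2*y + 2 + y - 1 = 1 - y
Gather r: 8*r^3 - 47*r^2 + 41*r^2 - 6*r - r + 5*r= 8*r^3 - 6*r^2 - 2*r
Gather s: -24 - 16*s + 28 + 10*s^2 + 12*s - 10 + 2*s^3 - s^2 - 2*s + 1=2*s^3 + 9*s^2 - 6*s - 5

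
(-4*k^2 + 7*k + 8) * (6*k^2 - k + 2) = -24*k^4 + 46*k^3 + 33*k^2 + 6*k + 16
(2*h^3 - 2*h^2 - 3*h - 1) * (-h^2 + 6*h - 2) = -2*h^5 + 14*h^4 - 13*h^3 - 13*h^2 + 2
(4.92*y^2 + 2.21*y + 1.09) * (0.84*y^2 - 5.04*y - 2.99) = 4.1328*y^4 - 22.9404*y^3 - 24.9336*y^2 - 12.1015*y - 3.2591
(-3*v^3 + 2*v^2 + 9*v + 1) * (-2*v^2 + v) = 6*v^5 - 7*v^4 - 16*v^3 + 7*v^2 + v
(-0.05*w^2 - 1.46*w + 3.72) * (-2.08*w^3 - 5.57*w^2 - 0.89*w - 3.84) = 0.104*w^5 + 3.3153*w^4 + 0.4391*w^3 - 19.229*w^2 + 2.2956*w - 14.2848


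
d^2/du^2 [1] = 0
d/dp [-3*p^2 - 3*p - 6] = -6*p - 3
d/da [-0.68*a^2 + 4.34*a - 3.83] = 4.34 - 1.36*a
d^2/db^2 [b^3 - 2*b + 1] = 6*b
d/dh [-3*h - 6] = -3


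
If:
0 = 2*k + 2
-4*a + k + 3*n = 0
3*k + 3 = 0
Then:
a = 3*n/4 - 1/4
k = -1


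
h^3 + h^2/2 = h^2*(h + 1/2)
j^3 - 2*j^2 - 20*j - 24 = (j - 6)*(j + 2)^2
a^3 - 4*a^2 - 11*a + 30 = (a - 5)*(a - 2)*(a + 3)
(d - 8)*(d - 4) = d^2 - 12*d + 32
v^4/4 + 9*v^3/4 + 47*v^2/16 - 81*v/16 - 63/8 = (v/4 + 1/2)*(v - 3/2)*(v + 3/2)*(v + 7)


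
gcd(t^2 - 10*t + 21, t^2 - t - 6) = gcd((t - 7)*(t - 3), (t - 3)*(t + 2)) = t - 3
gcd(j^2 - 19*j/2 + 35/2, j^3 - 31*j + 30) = 1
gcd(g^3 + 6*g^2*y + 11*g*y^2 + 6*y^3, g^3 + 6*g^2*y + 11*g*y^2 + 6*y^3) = g^3 + 6*g^2*y + 11*g*y^2 + 6*y^3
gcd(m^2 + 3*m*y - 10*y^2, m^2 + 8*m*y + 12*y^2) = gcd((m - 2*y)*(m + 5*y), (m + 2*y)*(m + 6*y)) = 1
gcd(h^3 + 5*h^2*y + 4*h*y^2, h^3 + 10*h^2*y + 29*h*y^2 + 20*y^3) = h^2 + 5*h*y + 4*y^2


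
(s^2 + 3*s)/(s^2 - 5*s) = (s + 3)/(s - 5)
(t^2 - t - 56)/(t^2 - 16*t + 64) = (t + 7)/(t - 8)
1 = 1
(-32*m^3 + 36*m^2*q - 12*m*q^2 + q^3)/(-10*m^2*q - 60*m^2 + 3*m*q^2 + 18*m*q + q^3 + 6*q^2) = (16*m^2 - 10*m*q + q^2)/(5*m*q + 30*m + q^2 + 6*q)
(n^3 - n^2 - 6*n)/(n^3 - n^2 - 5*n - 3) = n*(n + 2)/(n^2 + 2*n + 1)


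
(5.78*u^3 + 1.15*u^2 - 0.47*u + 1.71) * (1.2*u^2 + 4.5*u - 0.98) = 6.936*u^5 + 27.39*u^4 - 1.0534*u^3 - 1.19*u^2 + 8.1556*u - 1.6758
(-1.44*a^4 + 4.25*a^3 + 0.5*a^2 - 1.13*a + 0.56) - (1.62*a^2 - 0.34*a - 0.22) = -1.44*a^4 + 4.25*a^3 - 1.12*a^2 - 0.79*a + 0.78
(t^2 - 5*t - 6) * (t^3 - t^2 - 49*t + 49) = t^5 - 6*t^4 - 50*t^3 + 300*t^2 + 49*t - 294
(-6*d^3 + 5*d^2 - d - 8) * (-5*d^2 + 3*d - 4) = 30*d^5 - 43*d^4 + 44*d^3 + 17*d^2 - 20*d + 32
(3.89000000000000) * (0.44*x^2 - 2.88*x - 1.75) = 1.7116*x^2 - 11.2032*x - 6.8075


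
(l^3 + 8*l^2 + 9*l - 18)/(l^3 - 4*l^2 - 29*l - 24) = (l^2 + 5*l - 6)/(l^2 - 7*l - 8)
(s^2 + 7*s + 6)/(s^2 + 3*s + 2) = (s + 6)/(s + 2)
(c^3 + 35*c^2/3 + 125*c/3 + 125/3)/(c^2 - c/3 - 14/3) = (3*c^3 + 35*c^2 + 125*c + 125)/(3*c^2 - c - 14)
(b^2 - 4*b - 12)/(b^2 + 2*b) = (b - 6)/b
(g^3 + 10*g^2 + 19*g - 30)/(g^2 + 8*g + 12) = (g^2 + 4*g - 5)/(g + 2)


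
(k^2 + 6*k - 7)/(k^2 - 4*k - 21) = (-k^2 - 6*k + 7)/(-k^2 + 4*k + 21)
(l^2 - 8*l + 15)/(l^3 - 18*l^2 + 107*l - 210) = (l - 3)/(l^2 - 13*l + 42)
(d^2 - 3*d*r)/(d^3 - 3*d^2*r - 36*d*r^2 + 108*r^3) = d/(d^2 - 36*r^2)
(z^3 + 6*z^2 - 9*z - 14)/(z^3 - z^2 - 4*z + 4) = (z^2 + 8*z + 7)/(z^2 + z - 2)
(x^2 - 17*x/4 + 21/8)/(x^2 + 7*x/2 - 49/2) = (x - 3/4)/(x + 7)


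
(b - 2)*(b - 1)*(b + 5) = b^3 + 2*b^2 - 13*b + 10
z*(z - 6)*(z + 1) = z^3 - 5*z^2 - 6*z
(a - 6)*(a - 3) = a^2 - 9*a + 18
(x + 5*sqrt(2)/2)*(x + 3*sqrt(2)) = x^2 + 11*sqrt(2)*x/2 + 15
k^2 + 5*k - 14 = (k - 2)*(k + 7)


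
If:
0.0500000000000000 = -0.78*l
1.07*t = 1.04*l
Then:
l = -0.06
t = -0.06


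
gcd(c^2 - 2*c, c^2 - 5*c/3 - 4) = 1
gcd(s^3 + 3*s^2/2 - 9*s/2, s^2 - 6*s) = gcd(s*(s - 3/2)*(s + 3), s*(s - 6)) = s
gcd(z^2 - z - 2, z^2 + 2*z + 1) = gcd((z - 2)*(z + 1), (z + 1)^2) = z + 1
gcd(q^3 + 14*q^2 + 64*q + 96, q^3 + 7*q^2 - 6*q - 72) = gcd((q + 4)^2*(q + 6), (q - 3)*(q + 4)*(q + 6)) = q^2 + 10*q + 24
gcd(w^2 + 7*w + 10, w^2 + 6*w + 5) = w + 5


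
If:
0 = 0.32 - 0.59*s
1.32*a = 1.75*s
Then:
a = 0.72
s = 0.54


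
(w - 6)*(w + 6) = w^2 - 36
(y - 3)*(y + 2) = y^2 - y - 6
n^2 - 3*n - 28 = (n - 7)*(n + 4)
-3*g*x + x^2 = x*(-3*g + x)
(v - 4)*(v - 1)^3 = v^4 - 7*v^3 + 15*v^2 - 13*v + 4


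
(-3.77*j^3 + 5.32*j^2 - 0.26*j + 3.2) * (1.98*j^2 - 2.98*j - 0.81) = -7.4646*j^5 + 21.7682*j^4 - 13.3147*j^3 + 2.8016*j^2 - 9.3254*j - 2.592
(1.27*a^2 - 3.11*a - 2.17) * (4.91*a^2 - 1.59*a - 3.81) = 6.2357*a^4 - 17.2894*a^3 - 10.5485*a^2 + 15.2994*a + 8.2677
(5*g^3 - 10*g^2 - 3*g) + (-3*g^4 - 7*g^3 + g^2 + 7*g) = -3*g^4 - 2*g^3 - 9*g^2 + 4*g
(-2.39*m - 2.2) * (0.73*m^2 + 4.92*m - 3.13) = -1.7447*m^3 - 13.3648*m^2 - 3.3433*m + 6.886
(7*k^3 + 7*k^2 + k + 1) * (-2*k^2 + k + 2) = -14*k^5 - 7*k^4 + 19*k^3 + 13*k^2 + 3*k + 2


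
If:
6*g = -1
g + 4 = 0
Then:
No Solution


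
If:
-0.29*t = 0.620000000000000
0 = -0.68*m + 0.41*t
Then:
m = -1.29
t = -2.14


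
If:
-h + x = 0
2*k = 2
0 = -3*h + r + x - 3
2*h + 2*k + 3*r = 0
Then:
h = -11/8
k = 1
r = 1/4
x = -11/8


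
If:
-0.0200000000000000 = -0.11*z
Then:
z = 0.18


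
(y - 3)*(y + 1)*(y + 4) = y^3 + 2*y^2 - 11*y - 12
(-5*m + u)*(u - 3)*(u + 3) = -5*m*u^2 + 45*m + u^3 - 9*u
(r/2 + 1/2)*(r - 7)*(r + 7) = r^3/2 + r^2/2 - 49*r/2 - 49/2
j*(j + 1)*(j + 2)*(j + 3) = j^4 + 6*j^3 + 11*j^2 + 6*j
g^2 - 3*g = g*(g - 3)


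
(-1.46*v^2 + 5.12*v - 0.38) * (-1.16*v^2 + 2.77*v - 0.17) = 1.6936*v^4 - 9.9834*v^3 + 14.8714*v^2 - 1.923*v + 0.0646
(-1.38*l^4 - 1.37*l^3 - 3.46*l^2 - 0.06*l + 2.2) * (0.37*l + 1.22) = -0.5106*l^5 - 2.1905*l^4 - 2.9516*l^3 - 4.2434*l^2 + 0.7408*l + 2.684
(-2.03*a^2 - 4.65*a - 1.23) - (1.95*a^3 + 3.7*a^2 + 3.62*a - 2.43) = -1.95*a^3 - 5.73*a^2 - 8.27*a + 1.2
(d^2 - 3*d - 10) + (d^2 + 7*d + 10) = 2*d^2 + 4*d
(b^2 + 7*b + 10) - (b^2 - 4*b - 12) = 11*b + 22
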